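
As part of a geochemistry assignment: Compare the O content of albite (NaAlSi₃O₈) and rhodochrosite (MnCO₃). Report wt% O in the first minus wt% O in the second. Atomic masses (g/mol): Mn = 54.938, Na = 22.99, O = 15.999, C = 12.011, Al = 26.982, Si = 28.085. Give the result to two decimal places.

O in NaAlSi₃O₈: molar mass 262.219 g/mol; 8×15.999 = 127.992 g → 48.81 wt%.
O in MnCO₃: molar mass 114.946 g/mol; 3×15.999 = 47.997 g → 41.76 wt%.
Difference = 48.81 − 41.76 = 7.05 percentage points.

7.05 percentage points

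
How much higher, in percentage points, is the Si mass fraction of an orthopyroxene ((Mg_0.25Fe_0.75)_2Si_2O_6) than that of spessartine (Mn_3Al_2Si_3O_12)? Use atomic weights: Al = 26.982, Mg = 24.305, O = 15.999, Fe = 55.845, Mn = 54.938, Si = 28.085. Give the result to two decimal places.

5.62 percentage points

M((Mg_0.25Fe_0.75)_2Si_2O_6) = 248.084 g/mol, so wt% Si = 56.170/248.084 × 100 = 22.64%.
M(Mn_3Al_2Si_3O_12) = 495.021 g/mol, so wt% Si = 84.255/495.021 × 100 = 17.02%.
22.64 − 17.02 = 5.62 pp.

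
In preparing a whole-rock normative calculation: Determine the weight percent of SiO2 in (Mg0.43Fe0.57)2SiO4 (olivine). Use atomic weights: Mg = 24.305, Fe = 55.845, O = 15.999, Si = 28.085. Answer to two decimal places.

34.01 wt%

M((Mg0.43Fe0.57)2SiO4) = 176.647 g/mol; M(SiO2) = 60.083 g/mol.
Moles SiO2 per formula unit = 1 Si ÷ 1 = 1.0000.
SiO2 fraction = (1.0000 × 60.083) / 176.647 = 60.083/176.647 = 0.3401.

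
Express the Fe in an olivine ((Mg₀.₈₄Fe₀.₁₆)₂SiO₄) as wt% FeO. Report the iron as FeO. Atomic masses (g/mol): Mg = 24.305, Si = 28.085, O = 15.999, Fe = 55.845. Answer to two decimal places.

Formula mass = 150.784 g/mol.
0.32 Fe → 0.3200 mol FeO per formula unit; M(FeO) = 71.844, so FeO mass = 22.990 g.
22.990/150.784 × 100 = 15.25 wt%.

15.25 wt%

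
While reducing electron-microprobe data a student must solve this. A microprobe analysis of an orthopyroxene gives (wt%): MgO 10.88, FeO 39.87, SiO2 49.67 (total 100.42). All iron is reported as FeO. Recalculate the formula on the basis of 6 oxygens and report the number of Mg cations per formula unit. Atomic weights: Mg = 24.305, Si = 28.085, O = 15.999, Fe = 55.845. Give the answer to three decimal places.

MgO (M=40.304): mol = 0.26995; Mg = 0.26995, O = 0.26995.
FeO (M=71.844): mol = 0.55495; Fe = 0.55495, O = 0.55495.
SiO2 (M=60.083): mol = 0.82669; Si = 0.82669, O = 1.65338.
ΣO = 2.47828; factor = 6/ΣO = 2.42103.
Mg apfu = 0.26995 × 2.42103 = 0.654.

0.654 Mg apfu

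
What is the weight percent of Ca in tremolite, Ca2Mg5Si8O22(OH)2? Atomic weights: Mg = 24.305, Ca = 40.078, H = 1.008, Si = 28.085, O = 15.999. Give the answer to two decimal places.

9.87 weight percent

M(Ca2Mg5Si8O22(OH)2) = 812.353 g/mol.
Ca contributes 2 × 40.078 = 80.156 g per mole.
80.156/812.353 = 0.0987 → 9.87%.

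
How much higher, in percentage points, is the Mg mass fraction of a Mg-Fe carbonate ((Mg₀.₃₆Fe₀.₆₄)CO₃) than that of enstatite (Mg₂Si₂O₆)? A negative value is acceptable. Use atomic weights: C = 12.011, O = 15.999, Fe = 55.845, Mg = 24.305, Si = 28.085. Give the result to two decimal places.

-15.84 percentage points

First mineral: 8.750 g Mg in 104.499 g formula = 8.37 wt% Mg.
Second mineral: 48.610 g Mg in 200.774 g formula = 24.21 wt% Mg.
8.37% − 24.21% gives a difference of -15.84 percentage points.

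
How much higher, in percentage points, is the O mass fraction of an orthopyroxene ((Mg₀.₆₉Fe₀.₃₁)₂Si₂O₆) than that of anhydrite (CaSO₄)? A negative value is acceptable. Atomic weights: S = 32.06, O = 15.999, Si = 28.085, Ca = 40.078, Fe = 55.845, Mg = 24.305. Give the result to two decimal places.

First mineral: 95.994 g O in 220.329 g formula = 43.57 wt% O.
Second mineral: 63.996 g O in 136.134 g formula = 47.01 wt% O.
43.57% − 47.01% gives a difference of -3.44 percentage points.

-3.44 percentage points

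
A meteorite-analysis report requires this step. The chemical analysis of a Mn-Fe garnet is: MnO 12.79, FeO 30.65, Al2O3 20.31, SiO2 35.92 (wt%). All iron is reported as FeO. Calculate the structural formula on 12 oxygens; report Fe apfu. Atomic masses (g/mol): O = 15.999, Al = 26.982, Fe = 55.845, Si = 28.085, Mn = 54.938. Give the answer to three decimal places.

2.133 Fe apfu

MnO (M=70.937): mol = 0.18030; Mn = 0.18030, O = 0.18030.
FeO (M=71.844): mol = 0.42662; Fe = 0.42662, O = 0.42662.
Al2O3 (M=101.961): mol = 0.19919; Al = 0.39838, O = 0.59757.
SiO2 (M=60.083): mol = 0.59784; Si = 0.59784, O = 1.19568.
ΣO = 2.40017; factor = 12/ΣO = 4.99965.
Fe apfu = 0.42662 × 4.99965 = 2.133.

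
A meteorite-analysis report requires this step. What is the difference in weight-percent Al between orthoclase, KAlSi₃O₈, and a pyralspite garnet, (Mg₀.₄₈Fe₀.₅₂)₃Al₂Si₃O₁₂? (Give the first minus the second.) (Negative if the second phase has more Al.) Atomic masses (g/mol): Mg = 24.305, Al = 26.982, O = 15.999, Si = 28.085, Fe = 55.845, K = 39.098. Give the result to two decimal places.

First mineral: 26.982 g Al in 278.327 g formula = 9.69 wt% Al.
Second mineral: 53.964 g Al in 452.324 g formula = 11.93 wt% Al.
9.69% − 11.93% gives a difference of -2.24 percentage points.

-2.24 percentage points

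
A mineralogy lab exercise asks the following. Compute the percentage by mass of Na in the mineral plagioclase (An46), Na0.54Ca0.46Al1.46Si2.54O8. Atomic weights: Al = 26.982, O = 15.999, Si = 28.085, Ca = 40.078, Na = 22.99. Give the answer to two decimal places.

4.61 mass %

Molar mass of Na0.54Ca0.46Al1.46Si2.54O8: 0.54×22.99 + 0.46×40.078 + 1.46×26.982 + 2.54×28.085 + 8×15.999 = 269.572 g/mol.
Mass of Na per formula unit: 0.54 × 22.99 = 12.415 g.
Weight fraction Na = 12.415 / 269.572 = 0.0461.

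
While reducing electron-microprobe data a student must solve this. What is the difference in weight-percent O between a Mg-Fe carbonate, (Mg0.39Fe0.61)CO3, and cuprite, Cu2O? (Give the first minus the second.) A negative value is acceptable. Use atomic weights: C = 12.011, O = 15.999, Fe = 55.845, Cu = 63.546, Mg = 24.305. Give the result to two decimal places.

M((Mg0.39Fe0.61)CO3) = 103.552 g/mol, so wt% O = 47.997/103.552 × 100 = 46.35%.
M(Cu2O) = 143.091 g/mol, so wt% O = 15.999/143.091 × 100 = 11.18%.
46.35 − 11.18 = 35.17 pp.

35.17 percentage points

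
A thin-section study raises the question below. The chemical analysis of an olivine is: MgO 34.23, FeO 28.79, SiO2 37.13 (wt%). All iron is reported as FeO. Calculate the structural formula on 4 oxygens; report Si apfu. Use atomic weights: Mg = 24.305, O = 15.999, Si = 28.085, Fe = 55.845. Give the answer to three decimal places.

MgO (M=40.304): mol = 0.84930; Mg = 0.84930, O = 0.84930.
FeO (M=71.844): mol = 0.40073; Fe = 0.40073, O = 0.40073.
SiO2 (M=60.083): mol = 0.61798; Si = 0.61798, O = 1.23596.
ΣO = 2.48599; factor = 4/ΣO = 1.60902.
Si apfu = 0.61798 × 1.60902 = 0.994.

0.994 Si apfu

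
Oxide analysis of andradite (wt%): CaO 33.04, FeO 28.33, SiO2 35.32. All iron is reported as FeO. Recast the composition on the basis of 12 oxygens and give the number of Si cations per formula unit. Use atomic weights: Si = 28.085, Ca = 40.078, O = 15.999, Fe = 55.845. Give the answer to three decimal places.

33.04 wt% CaO ÷ 56.077 g/mol = 0.58919 mol, giving 0.58919 Ca and 0.58919 O.
28.33 wt% FeO ÷ 71.844 g/mol = 0.39433 mol, giving 0.39433 Fe and 0.39433 O.
35.32 wt% SiO2 ÷ 60.083 g/mol = 0.58785 mol, giving 0.58785 Si and 1.17570 O.
Oxygen sums to 2.15922; scaling by 12/2.15922 = 5.55756 puts the formula on 12 O.
Si: 0.58785 × 5.55756 = 3.267 atoms per formula unit.

3.267 Si apfu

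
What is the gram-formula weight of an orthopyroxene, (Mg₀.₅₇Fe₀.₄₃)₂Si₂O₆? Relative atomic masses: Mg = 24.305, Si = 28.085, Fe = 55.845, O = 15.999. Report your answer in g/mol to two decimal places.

227.90 g/mol

Mg: 1.14 × 24.305 = 27.7077
Fe: 0.86 × 55.845 = 48.0267
Si: 2 × 28.085 = 56.1700
O: 6 × 15.999 = 95.9940
Summing the contributions gives the formula mass.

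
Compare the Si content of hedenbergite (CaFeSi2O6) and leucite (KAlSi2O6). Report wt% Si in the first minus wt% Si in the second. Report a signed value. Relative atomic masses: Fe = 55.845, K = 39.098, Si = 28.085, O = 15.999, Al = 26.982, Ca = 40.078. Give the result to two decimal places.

M(CaFeSi2O6) = 248.087 g/mol, so wt% Si = 56.170/248.087 × 100 = 22.64%.
M(KAlSi2O6) = 218.244 g/mol, so wt% Si = 56.170/218.244 × 100 = 25.74%.
22.64 − 25.74 = -3.10 pp.

-3.10 percentage points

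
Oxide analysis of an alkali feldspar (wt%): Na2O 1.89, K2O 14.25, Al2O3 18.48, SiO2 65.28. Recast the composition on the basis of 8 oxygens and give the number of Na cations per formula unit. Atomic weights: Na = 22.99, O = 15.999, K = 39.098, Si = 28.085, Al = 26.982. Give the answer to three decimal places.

Na2O (M=61.979): mol = 0.03049; Na = 0.06098, O = 0.03049.
K2O (M=94.195): mol = 0.15128; K = 0.30256, O = 0.15128.
Al2O3 (M=101.961): mol = 0.18125; Al = 0.36250, O = 0.54375.
SiO2 (M=60.083): mol = 1.08650; Si = 1.08650, O = 2.17300.
ΣO = 2.89852; factor = 8/ΣO = 2.76003.
Na apfu = 0.06098 × 2.76003 = 0.168.

0.168 Na apfu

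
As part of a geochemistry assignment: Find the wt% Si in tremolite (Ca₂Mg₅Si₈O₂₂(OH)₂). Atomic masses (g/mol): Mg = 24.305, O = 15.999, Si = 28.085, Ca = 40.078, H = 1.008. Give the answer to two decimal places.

M(Ca₂Mg₅Si₈O₂₂(OH)₂) = 812.353 g/mol.
Si contributes 8 × 28.085 = 224.680 g per mole.
224.680/812.353 = 0.2766 → 27.66%.

27.66 wt%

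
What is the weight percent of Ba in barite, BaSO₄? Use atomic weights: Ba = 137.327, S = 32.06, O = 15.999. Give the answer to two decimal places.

M(BaSO₄) = 233.383 g/mol.
Ba contributes 1 × 137.327 = 137.327 g per mole.
137.327/233.383 = 0.5884 → 58.84%.

58.84 weight percent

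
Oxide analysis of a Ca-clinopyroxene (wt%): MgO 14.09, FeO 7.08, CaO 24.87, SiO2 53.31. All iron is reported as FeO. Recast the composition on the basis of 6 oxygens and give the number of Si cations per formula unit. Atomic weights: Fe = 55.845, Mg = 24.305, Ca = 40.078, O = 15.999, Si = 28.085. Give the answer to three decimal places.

1.997 Si apfu

MgO: 14.09/40.304 = 0.34959 mol → 0.34959 mol Mg, 0.34959 mol O.
FeO: 7.08/71.844 = 0.09855 mol → 0.09855 mol Fe, 0.09855 mol O.
CaO: 24.87/56.077 = 0.44350 mol → 0.44350 mol Ca, 0.44350 mol O.
SiO2: 53.31/60.083 = 0.88727 mol → 0.88727 mol Si, 1.77454 mol O.
Total oxygen = 2.66618 mol. Normalization factor = 6/2.66618 = 2.25041.
Si per 6 O = 0.88727 × 2.25041 = 1.997.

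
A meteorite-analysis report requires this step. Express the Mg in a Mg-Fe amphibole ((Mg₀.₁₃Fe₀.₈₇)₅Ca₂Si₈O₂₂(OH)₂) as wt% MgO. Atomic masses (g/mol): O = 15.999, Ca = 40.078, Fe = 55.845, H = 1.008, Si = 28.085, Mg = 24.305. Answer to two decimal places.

2.76 wt%

Formula mass = 949.552 g/mol.
0.65 Mg → 0.6500 mol MgO per formula unit; M(MgO) = 40.304, so MgO mass = 26.198 g.
26.198/949.552 × 100 = 2.76 wt%.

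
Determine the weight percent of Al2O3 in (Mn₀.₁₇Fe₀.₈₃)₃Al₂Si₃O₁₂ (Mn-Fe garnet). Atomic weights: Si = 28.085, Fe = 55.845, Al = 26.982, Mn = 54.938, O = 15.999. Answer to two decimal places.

Molar mass of (Mn₀.₁₇Fe₀.₈₃)₃Al₂Si₃O₁₂ = 0.51*54.938 + 2.49*55.845 + 2*26.982 + 3*28.085 + 12*15.999 = 497.279 g/mol.
Each formula unit contains 2 Al, equivalent to 2/2 = 1.0000 mol Al2O3.
M(Al2O3) = 2×26.982 + 3×15.999 = 101.961 g/mol.
Mass of Al2O3 per formula unit = 1.0000 × 101.961 = 101.961 g.
Al2O3 wt% = 101.961 / 497.279 × 100 = 20.50%.

20.50 wt%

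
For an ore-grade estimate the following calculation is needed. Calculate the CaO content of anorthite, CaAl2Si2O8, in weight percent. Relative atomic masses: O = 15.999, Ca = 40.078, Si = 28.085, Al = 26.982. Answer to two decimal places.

20.16 wt%

M(CaAl2Si2O8) = 278.204 g/mol; M(CaO) = 56.077 g/mol.
Moles CaO per formula unit = 1 Ca ÷ 1 = 1.0000.
CaO fraction = (1.0000 × 56.077) / 278.204 = 56.077/278.204 = 0.2016.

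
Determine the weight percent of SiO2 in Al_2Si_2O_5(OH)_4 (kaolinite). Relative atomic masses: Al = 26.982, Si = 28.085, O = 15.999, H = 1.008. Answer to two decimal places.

46.55 wt%

Formula mass = 258.157 g/mol.
2 Si → 2.0000 mol SiO2 per formula unit; M(SiO2) = 60.083, so SiO2 mass = 120.166 g.
120.166/258.157 × 100 = 46.55 wt%.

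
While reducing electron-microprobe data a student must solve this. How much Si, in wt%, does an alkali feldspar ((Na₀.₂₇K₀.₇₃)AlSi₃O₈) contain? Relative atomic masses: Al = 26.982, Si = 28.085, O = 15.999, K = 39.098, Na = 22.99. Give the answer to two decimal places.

Molar mass of (Na₀.₂₇K₀.₇₃)AlSi₃O₈: 0.27·22.99 + 0.73·39.098 + 1·26.982 + 3·28.085 + 8·15.999 = 273.978 g/mol.
Mass of Si per formula unit: 3 × 28.085 = 84.255 g.
Weight fraction Si = 84.255 / 273.978 = 0.3075.

30.75 wt%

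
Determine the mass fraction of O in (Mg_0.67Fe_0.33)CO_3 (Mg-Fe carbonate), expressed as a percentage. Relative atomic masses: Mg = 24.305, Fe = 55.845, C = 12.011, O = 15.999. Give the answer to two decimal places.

M((Mg_0.67Fe_0.33)CO_3) = 94.721 g/mol.
O contributes 3 × 15.999 = 47.997 g per mole.
47.997/94.721 = 0.5067 → 50.67%.

50.67 wt%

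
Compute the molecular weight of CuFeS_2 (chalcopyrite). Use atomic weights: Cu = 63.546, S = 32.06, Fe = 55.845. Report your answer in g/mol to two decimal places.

Cu: 1 × 63.546 = 63.5460
Fe: 1 × 55.845 = 55.8450
S: 2 × 32.06 = 64.1200
Summing the contributions gives the formula mass.

183.51 g/mol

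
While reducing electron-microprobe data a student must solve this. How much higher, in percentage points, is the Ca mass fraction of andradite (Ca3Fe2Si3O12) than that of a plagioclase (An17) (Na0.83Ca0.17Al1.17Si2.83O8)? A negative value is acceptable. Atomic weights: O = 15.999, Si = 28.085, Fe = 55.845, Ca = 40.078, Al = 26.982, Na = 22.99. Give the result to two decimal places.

21.09 percentage points

Ca in Ca3Fe2Si3O12: molar mass 508.167 g/mol; 3×40.078 = 120.234 g → 23.66 wt%.
Ca in Na0.83Ca0.17Al1.17Si2.83O8: molar mass 264.936 g/mol; 0.17×40.078 = 6.813 g → 2.57 wt%.
Difference = 23.66 − 2.57 = 21.09 percentage points.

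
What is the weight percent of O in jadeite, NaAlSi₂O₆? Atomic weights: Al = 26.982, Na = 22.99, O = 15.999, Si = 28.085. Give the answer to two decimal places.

Formula mass = 1·22.99 + 1·26.982 + 2·28.085 + 6·15.999 = 202.136 g/mol, of which 95.994 g is O.
So O makes up 95.994/202.136 = 0.4749 of the mass, i.e. 47.49%.

47.49 mass %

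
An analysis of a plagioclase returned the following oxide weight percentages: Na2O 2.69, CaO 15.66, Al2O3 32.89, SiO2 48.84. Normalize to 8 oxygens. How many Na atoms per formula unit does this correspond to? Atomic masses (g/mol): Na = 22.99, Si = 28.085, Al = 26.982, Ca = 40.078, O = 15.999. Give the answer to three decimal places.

0.238 Na apfu

Na2O (M=61.979): mol = 0.04340; Na = 0.08680, O = 0.04340.
CaO (M=56.077): mol = 0.27926; Ca = 0.27926, O = 0.27926.
Al2O3 (M=101.961): mol = 0.32257; Al = 0.64514, O = 0.96771.
SiO2 (M=60.083): mol = 0.81288; Si = 0.81288, O = 1.62576.
ΣO = 2.91613; factor = 8/ΣO = 2.74336.
Na apfu = 0.08680 × 2.74336 = 0.238.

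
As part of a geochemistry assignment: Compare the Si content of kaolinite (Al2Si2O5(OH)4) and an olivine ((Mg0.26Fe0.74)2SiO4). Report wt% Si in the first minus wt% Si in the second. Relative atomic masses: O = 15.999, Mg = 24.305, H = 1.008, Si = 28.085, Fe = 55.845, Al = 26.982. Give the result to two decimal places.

M(Al2Si2O5(OH)4) = 258.157 g/mol, so wt% Si = 56.170/258.157 × 100 = 21.76%.
M((Mg0.26Fe0.74)2SiO4) = 187.370 g/mol, so wt% Si = 28.085/187.370 × 100 = 14.99%.
21.76 − 14.99 = 6.77 pp.

6.77 percentage points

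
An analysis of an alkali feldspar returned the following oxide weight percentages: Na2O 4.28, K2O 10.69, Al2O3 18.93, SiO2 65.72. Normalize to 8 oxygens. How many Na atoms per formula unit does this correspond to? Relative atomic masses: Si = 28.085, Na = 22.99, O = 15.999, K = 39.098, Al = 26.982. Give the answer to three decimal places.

4.28 wt% Na2O ÷ 61.979 g/mol = 0.06906 mol, giving 0.13812 Na and 0.06906 O.
10.69 wt% K2O ÷ 94.195 g/mol = 0.11349 mol, giving 0.22698 K and 0.11349 O.
18.93 wt% Al2O3 ÷ 101.961 g/mol = 0.18566 mol, giving 0.37132 Al and 0.55698 O.
65.72 wt% SiO2 ÷ 60.083 g/mol = 1.09382 mol, giving 1.09382 Si and 2.18764 O.
Oxygen sums to 2.92717; scaling by 8/2.92717 = 2.73302 puts the formula on 8 O.
Na: 0.13812 × 2.73302 = 0.377 atoms per formula unit.

0.377 Na apfu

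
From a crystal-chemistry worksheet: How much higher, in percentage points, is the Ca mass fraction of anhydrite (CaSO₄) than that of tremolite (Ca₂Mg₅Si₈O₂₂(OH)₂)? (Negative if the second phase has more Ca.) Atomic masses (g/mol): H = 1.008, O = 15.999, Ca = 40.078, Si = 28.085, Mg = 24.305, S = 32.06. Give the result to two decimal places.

Ca in CaSO₄: molar mass 136.134 g/mol; 1×40.078 = 40.078 g → 29.44 wt%.
Ca in Ca₂Mg₅Si₈O₂₂(OH)₂: molar mass 812.353 g/mol; 2×40.078 = 80.156 g → 9.87 wt%.
Difference = 29.44 − 9.87 = 19.57 percentage points.

19.57 percentage points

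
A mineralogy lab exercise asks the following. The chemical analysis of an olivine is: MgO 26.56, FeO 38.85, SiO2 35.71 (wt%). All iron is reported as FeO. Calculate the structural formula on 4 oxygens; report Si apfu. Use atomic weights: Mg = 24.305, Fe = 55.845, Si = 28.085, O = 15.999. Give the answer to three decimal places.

0.995 Si apfu

MgO (M=40.304): mol = 0.65899; Mg = 0.65899, O = 0.65899.
FeO (M=71.844): mol = 0.54075; Fe = 0.54075, O = 0.54075.
SiO2 (M=60.083): mol = 0.59434; Si = 0.59434, O = 1.18868.
ΣO = 2.38842; factor = 4/ΣO = 1.67475.
Si apfu = 0.59434 × 1.67475 = 0.995.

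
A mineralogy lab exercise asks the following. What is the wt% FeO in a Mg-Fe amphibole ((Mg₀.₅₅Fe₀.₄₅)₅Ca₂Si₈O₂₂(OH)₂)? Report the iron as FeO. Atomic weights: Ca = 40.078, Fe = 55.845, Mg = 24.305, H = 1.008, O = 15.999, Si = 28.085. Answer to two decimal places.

Formula mass = 883.318 g/mol.
2.25 Fe → 2.2500 mol FeO per formula unit; M(FeO) = 71.844, so FeO mass = 161.649 g.
161.649/883.318 × 100 = 18.30 wt%.

18.30 wt%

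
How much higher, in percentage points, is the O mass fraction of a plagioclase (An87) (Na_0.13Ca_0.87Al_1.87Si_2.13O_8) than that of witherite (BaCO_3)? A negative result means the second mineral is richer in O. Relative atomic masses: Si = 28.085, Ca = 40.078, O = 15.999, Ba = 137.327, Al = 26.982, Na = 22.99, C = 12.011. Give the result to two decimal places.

First mineral: 127.992 g O in 276.126 g formula = 46.35 wt% O.
Second mineral: 47.997 g O in 197.335 g formula = 24.32 wt% O.
46.35% − 24.32% gives a difference of 22.03 percentage points.

22.03 percentage points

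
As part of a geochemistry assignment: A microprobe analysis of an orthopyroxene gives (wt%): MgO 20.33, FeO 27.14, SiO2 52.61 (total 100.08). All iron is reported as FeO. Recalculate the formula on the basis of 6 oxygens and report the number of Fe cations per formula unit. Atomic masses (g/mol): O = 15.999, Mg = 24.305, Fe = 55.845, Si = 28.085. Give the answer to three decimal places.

0.861 Fe apfu

20.33 wt% MgO ÷ 40.304 g/mol = 0.50442 mol, giving 0.50442 Mg and 0.50442 O.
27.14 wt% FeO ÷ 71.844 g/mol = 0.37776 mol, giving 0.37776 Fe and 0.37776 O.
52.61 wt% SiO2 ÷ 60.083 g/mol = 0.87562 mol, giving 0.87562 Si and 1.75124 O.
Oxygen sums to 2.63342; scaling by 6/2.63342 = 2.27841 puts the formula on 6 O.
Fe: 0.37776 × 2.27841 = 0.861 atoms per formula unit.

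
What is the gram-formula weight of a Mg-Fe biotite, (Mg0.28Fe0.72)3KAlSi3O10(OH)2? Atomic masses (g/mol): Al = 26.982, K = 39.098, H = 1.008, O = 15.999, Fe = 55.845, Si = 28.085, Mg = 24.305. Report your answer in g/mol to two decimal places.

485.38 g/mol

M = 0.84*24.305 + 2.16*55.845 + 1*39.098 + 1*26.982 + 3*28.085 + 12*15.999 + 2*1.008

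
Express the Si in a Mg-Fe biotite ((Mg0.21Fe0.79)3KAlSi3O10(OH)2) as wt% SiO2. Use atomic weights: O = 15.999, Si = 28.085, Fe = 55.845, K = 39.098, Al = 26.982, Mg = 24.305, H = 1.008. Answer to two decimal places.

36.64 wt%

Molar mass of (Mg0.21Fe0.79)3KAlSi3O10(OH)2 = 0.63·24.305 + 2.37·55.845 + 1·39.098 + 1·26.982 + 3·28.085 + 12·15.999 + 2·1.008 = 492.004 g/mol.
Each formula unit contains 3 Si, equivalent to 3/1 = 3.0000 mol SiO2.
M(SiO2) = 1×28.085 + 2×15.999 = 60.083 g/mol.
Mass of SiO2 per formula unit = 3.0000 × 60.083 = 180.249 g.
SiO2 wt% = 180.249 / 492.004 × 100 = 36.64%.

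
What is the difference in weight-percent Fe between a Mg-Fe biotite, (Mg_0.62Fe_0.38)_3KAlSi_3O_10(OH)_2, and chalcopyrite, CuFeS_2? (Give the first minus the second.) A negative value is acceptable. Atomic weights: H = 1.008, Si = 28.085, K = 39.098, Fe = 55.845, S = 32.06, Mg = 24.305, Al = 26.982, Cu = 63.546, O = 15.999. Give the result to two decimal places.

Fe in (Mg_0.62Fe_0.38)_3KAlSi_3O_10(OH)_2: molar mass 453.210 g/mol; 1.14×55.845 = 63.663 g → 14.05 wt%.
Fe in CuFeS_2: molar mass 183.511 g/mol; 1×55.845 = 55.845 g → 30.43 wt%.
Difference = 14.05 − 30.43 = -16.38 percentage points.

-16.38 percentage points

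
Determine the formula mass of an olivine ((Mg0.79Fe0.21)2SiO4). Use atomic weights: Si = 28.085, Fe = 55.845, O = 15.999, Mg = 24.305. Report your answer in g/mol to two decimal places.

Mg: 1.58 × 24.305 = 38.4019
Fe: 0.42 × 55.845 = 23.4549
Si: 1 × 28.085 = 28.0850
O: 4 × 15.999 = 63.9960
Summing the contributions gives the formula mass.

153.94 g/mol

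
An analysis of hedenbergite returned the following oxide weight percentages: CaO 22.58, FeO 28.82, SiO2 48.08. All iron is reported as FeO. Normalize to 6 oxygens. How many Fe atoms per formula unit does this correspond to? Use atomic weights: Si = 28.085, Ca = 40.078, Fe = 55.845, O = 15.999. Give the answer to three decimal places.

CaO: 22.58/56.077 = 0.40266 mol → 0.40266 mol Ca, 0.40266 mol O.
FeO: 28.82/71.844 = 0.40115 mol → 0.40115 mol Fe, 0.40115 mol O.
SiO2: 48.08/60.083 = 0.80023 mol → 0.80023 mol Si, 1.60046 mol O.
Total oxygen = 2.40427 mol. Normalization factor = 6/2.40427 = 2.49556.
Fe per 6 O = 0.40115 × 2.49556 = 1.001.

1.001 Fe apfu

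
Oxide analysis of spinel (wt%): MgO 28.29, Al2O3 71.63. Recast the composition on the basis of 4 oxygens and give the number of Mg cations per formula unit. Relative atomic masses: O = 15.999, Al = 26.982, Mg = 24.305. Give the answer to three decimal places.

28.29 wt% MgO ÷ 40.304 g/mol = 0.70192 mol, giving 0.70192 Mg and 0.70192 O.
71.63 wt% Al2O3 ÷ 101.961 g/mol = 0.70252 mol, giving 1.40504 Al and 2.10756 O.
Oxygen sums to 2.80948; scaling by 4/2.80948 = 1.42375 puts the formula on 4 O.
Mg: 0.70192 × 1.42375 = 0.999 atoms per formula unit.

0.999 Mg apfu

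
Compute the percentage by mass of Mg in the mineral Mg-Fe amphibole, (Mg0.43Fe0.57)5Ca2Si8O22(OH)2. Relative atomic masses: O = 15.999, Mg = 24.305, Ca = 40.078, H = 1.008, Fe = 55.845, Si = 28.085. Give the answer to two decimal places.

5.79 mass %

M((Mg0.43Fe0.57)5Ca2Si8O22(OH)2) = 902.242 g/mol.
Mg contributes 2.15 × 24.305 = 52.256 g per mole.
52.256/902.242 = 0.0579 → 5.79%.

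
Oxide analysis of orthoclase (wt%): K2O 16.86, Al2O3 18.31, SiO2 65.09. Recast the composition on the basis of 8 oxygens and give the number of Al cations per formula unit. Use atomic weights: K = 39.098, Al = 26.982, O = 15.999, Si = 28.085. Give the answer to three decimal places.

K2O (M=94.195): mol = 0.17899; K = 0.35798, O = 0.17899.
Al2O3 (M=101.961): mol = 0.17958; Al = 0.35916, O = 0.53874.
SiO2 (M=60.083): mol = 1.08333; Si = 1.08333, O = 2.16666.
ΣO = 2.88439; factor = 8/ΣO = 2.77355.
Al apfu = 0.35916 × 2.77355 = 0.996.

0.996 Al apfu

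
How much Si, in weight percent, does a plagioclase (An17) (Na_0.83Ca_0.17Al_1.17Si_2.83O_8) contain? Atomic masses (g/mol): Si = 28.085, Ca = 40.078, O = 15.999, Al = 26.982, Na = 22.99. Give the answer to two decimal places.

Formula mass = 0.83*22.99 + 0.17*40.078 + 1.17*26.982 + 2.83*28.085 + 8*15.999 = 264.936 g/mol, of which 79.481 g is Si.
So Si makes up 79.481/264.936 = 0.3000 of the mass, i.e. 30.00%.

30.00 weight percent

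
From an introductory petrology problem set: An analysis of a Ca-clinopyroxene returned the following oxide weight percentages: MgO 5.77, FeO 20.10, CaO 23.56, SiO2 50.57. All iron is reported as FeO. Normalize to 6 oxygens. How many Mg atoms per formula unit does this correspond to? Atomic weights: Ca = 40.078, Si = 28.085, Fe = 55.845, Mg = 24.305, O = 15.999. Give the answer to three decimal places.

5.77 wt% MgO ÷ 40.304 g/mol = 0.14316 mol, giving 0.14316 Mg and 0.14316 O.
20.10 wt% FeO ÷ 71.844 g/mol = 0.27977 mol, giving 0.27977 Fe and 0.27977 O.
23.56 wt% CaO ÷ 56.077 g/mol = 0.42014 mol, giving 0.42014 Ca and 0.42014 O.
50.57 wt% SiO2 ÷ 60.083 g/mol = 0.84167 mol, giving 0.84167 Si and 1.68334 O.
Oxygen sums to 2.52641; scaling by 6/2.52641 = 2.37491 puts the formula on 6 O.
Mg: 0.14316 × 2.37491 = 0.340 atoms per formula unit.

0.340 Mg apfu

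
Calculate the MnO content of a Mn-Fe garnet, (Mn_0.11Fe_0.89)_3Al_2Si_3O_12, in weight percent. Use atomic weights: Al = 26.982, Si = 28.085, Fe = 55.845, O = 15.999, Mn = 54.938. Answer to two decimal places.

M((Mn_0.11Fe_0.89)_3Al_2Si_3O_12) = 497.443 g/mol; M(MnO) = 70.937 g/mol.
Moles MnO per formula unit = 0.33 Mn ÷ 1 = 0.3300.
MnO fraction = (0.3300 × 70.937) / 497.443 = 23.409/497.443 = 0.0471.

4.71 wt%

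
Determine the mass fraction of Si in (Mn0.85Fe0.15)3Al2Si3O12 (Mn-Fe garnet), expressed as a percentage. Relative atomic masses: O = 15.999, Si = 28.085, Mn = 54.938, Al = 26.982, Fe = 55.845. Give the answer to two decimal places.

M((Mn0.85Fe0.15)3Al2Si3O12) = 495.429 g/mol.
Si contributes 3 × 28.085 = 84.255 g per mole.
84.255/495.429 = 0.1701 → 17.01%.

17.01 mass %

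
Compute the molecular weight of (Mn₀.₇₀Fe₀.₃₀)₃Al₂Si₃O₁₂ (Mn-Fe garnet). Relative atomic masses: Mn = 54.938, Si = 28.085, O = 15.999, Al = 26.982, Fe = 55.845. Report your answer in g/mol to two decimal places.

495.84 g/mol

M = 2.10(54.938) + 0.90(55.845) + 2(26.982) + 3(28.085) + 12(15.999)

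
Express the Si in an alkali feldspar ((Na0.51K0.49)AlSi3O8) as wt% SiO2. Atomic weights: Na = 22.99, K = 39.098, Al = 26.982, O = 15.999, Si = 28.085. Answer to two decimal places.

Molar mass of (Na0.51K0.49)AlSi3O8 = 0.51·22.99 + 0.49·39.098 + 1·26.982 + 3·28.085 + 8·15.999 = 270.112 g/mol.
Each formula unit contains 3 Si, equivalent to 3/1 = 3.0000 mol SiO2.
M(SiO2) = 1×28.085 + 2×15.999 = 60.083 g/mol.
Mass of SiO2 per formula unit = 3.0000 × 60.083 = 180.249 g.
SiO2 wt% = 180.249 / 270.112 × 100 = 66.73%.

66.73 wt%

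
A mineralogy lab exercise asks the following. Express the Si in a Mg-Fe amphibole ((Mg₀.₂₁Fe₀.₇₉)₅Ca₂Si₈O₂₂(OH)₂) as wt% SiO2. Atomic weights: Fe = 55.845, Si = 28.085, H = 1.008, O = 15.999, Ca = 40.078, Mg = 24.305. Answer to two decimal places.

51.30 wt%

Molar mass of (Mg₀.₂₁Fe₀.₇₉)₅Ca₂Si₈O₂₂(OH)₂ = 1.05*24.305 + 3.95*55.845 + 2*40.078 + 8*28.085 + 24*15.999 + 2*1.008 = 936.936 g/mol.
Each formula unit contains 8 Si, equivalent to 8/1 = 8.0000 mol SiO2.
M(SiO2) = 1×28.085 + 2×15.999 = 60.083 g/mol.
Mass of SiO2 per formula unit = 8.0000 × 60.083 = 480.664 g.
SiO2 wt% = 480.664 / 936.936 × 100 = 51.30%.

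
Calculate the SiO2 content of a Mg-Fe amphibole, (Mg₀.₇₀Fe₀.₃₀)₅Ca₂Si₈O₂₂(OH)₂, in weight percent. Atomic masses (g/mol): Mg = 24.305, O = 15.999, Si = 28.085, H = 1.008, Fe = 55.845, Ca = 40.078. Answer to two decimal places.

M((Mg₀.₇₀Fe₀.₃₀)₅Ca₂Si₈O₂₂(OH)₂) = 859.663 g/mol; M(SiO2) = 60.083 g/mol.
Moles SiO2 per formula unit = 8 Si ÷ 1 = 8.0000.
SiO2 fraction = (8.0000 × 60.083) / 859.663 = 480.664/859.663 = 0.5591.

55.91 wt%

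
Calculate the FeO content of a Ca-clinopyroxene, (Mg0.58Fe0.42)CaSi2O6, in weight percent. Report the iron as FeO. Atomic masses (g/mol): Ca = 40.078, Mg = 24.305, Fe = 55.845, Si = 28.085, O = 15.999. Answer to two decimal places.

Molar mass of (Mg0.58Fe0.42)CaSi2O6 = 0.58·24.305 + 0.42·55.845 + 1·40.078 + 2·28.085 + 6·15.999 = 229.794 g/mol.
Each formula unit contains 0.42 Fe, equivalent to 0.42/1 = 0.4200 mol FeO.
M(FeO) = 1×55.845 + 1×15.999 = 71.844 g/mol.
Mass of FeO per formula unit = 0.4200 × 71.844 = 30.174 g.
FeO wt% = 30.174 / 229.794 × 100 = 13.13%.

13.13 wt%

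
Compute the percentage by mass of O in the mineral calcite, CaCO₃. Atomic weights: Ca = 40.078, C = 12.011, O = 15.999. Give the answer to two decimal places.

47.96 wt%

Molar mass of CaCO₃: 1×40.078 + 1×12.011 + 3×15.999 = 100.086 g/mol.
Mass of O per formula unit: 3 × 15.999 = 47.997 g.
Weight fraction O = 47.997 / 100.086 = 0.4796.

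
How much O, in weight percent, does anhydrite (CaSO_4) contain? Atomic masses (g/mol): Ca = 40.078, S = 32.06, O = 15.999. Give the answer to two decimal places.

Formula mass = 1×40.078 + 1×32.06 + 4×15.999 = 136.134 g/mol, of which 63.996 g is O.
So O makes up 63.996/136.134 = 0.4701 of the mass, i.e. 47.01%.

47.01 weight percent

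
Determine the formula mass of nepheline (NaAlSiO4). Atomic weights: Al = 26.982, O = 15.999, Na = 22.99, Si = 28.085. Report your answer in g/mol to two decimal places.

The formula mass is the sum 1×22.99 + 1×26.982 + 1×28.085 + 4×15.999.

142.05 g/mol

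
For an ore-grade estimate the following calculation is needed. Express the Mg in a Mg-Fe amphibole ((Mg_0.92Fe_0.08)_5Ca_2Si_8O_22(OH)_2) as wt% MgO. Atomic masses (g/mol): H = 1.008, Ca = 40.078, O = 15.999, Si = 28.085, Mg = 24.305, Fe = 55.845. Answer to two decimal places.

22.47 wt%

Formula mass = 824.969 g/mol.
4.60 Mg → 4.6000 mol MgO per formula unit; M(MgO) = 40.304, so MgO mass = 185.398 g.
185.398/824.969 × 100 = 22.47 wt%.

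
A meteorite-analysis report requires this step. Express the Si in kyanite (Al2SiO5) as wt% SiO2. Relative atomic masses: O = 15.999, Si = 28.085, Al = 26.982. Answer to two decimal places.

M(Al2SiO5) = 162.044 g/mol; M(SiO2) = 60.083 g/mol.
Moles SiO2 per formula unit = 1 Si ÷ 1 = 1.0000.
SiO2 fraction = (1.0000 × 60.083) / 162.044 = 60.083/162.044 = 0.3708.

37.08 wt%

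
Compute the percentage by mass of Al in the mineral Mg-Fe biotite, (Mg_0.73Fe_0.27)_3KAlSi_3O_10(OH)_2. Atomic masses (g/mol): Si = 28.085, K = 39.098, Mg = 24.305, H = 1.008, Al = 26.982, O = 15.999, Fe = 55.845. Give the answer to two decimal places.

M((Mg_0.73Fe_0.27)_3KAlSi_3O_10(OH)_2) = 442.801 g/mol.
Al contributes 1 × 26.982 = 26.982 g per mole.
26.982/442.801 = 0.0609 → 6.09%.

6.09 wt%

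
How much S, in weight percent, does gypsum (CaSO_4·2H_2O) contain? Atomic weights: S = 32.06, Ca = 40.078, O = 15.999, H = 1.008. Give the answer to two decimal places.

18.62 weight percent

Formula mass = 1*40.078 + 1*32.06 + 6*15.999 + 4*1.008 = 172.164 g/mol, of which 32.060 g is S.
So S makes up 32.060/172.164 = 0.1862 of the mass, i.e. 18.62%.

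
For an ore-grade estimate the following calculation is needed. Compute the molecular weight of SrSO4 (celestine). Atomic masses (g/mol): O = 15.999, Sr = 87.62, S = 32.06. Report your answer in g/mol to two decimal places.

M = 1(87.62) + 1(32.06) + 4(15.999)

183.68 g/mol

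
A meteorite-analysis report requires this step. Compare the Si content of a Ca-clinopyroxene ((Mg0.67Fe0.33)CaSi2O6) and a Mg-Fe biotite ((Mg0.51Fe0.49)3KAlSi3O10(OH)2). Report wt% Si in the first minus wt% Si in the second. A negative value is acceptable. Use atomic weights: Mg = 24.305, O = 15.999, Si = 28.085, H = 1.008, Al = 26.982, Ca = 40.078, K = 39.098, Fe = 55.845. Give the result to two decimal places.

First mineral: 56.170 g Si in 226.955 g formula = 24.75 wt% Si.
Second mineral: 84.255 g Si in 463.618 g formula = 18.17 wt% Si.
24.75% − 18.17% gives a difference of 6.58 percentage points.

6.58 percentage points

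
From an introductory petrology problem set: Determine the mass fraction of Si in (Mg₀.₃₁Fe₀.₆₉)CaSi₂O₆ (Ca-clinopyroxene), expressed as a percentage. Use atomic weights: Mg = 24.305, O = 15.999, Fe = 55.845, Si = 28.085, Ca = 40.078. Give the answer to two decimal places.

23.57 wt%

M((Mg₀.₃₁Fe₀.₆₉)CaSi₂O₆) = 238.310 g/mol.
Si contributes 2 × 28.085 = 56.170 g per mole.
56.170/238.310 = 0.2357 → 23.57%.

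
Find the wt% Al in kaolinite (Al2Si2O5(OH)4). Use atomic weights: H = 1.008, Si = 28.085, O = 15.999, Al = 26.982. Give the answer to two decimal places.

M(Al2Si2O5(OH)4) = 258.157 g/mol.
Al contributes 2 × 26.982 = 53.964 g per mole.
53.964/258.157 = 0.2090 → 20.90%.

20.90 mass %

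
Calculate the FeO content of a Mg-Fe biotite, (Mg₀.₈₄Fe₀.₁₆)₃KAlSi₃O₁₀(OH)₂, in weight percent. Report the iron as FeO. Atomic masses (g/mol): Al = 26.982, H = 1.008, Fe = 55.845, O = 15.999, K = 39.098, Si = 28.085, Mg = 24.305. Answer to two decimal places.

M((Mg₀.₈₄Fe₀.₁₆)₃KAlSi₃O₁₀(OH)₂) = 432.393 g/mol; M(FeO) = 71.844 g/mol.
Moles FeO per formula unit = 0.48 Fe ÷ 1 = 0.4800.
FeO fraction = (0.4800 × 71.844) / 432.393 = 34.485/432.393 = 0.0798.

7.98 wt%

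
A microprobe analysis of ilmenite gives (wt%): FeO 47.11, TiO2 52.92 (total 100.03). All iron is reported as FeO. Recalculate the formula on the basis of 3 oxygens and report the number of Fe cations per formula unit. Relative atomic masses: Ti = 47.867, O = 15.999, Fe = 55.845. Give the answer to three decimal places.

47.11 wt% FeO ÷ 71.844 g/mol = 0.65573 mol, giving 0.65573 Fe and 0.65573 O.
52.92 wt% TiO2 ÷ 79.865 g/mol = 0.66262 mol, giving 0.66262 Ti and 1.32524 O.
Oxygen sums to 1.98097; scaling by 3/1.98097 = 1.51441 puts the formula on 3 O.
Fe: 0.65573 × 1.51441 = 0.993 atoms per formula unit.

0.993 Fe apfu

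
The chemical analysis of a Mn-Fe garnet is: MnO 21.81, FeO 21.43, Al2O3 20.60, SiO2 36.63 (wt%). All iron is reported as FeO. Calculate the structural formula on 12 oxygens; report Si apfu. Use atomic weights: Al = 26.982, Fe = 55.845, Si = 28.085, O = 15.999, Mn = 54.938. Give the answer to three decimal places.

21.81 wt% MnO ÷ 70.937 g/mol = 0.30746 mol, giving 0.30746 Mn and 0.30746 O.
21.43 wt% FeO ÷ 71.844 g/mol = 0.29829 mol, giving 0.29829 Fe and 0.29829 O.
20.60 wt% Al2O3 ÷ 101.961 g/mol = 0.20204 mol, giving 0.40408 Al and 0.60612 O.
36.63 wt% SiO2 ÷ 60.083 g/mol = 0.60966 mol, giving 0.60966 Si and 1.21932 O.
Oxygen sums to 2.43119; scaling by 12/2.43119 = 4.93585 puts the formula on 12 O.
Si: 0.60966 × 4.93585 = 3.009 atoms per formula unit.

3.009 Si apfu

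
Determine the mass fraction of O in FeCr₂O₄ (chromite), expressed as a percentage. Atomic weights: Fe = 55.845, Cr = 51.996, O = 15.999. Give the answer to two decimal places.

28.59 wt%

M(FeCr₂O₄) = 223.833 g/mol.
O contributes 4 × 15.999 = 63.996 g per mole.
63.996/223.833 = 0.2859 → 28.59%.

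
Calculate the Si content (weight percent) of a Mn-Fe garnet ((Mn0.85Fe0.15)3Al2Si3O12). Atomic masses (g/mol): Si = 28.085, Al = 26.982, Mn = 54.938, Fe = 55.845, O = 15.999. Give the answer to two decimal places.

Formula mass = 2.55*54.938 + 0.45*55.845 + 2*26.982 + 3*28.085 + 12*15.999 = 495.429 g/mol, of which 84.255 g is Si.
So Si makes up 84.255/495.429 = 0.1701 of the mass, i.e. 17.01%.

17.01 weight percent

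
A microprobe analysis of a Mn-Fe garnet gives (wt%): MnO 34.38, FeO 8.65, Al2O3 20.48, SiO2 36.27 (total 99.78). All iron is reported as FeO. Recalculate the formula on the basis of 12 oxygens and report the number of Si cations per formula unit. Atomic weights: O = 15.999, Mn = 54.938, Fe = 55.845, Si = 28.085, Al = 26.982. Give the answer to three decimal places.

3.000 Si apfu

MnO (M=70.937): mol = 0.48466; Mn = 0.48466, O = 0.48466.
FeO (M=71.844): mol = 0.12040; Fe = 0.12040, O = 0.12040.
Al2O3 (M=101.961): mol = 0.20086; Al = 0.40172, O = 0.60258.
SiO2 (M=60.083): mol = 0.60366; Si = 0.60366, O = 1.20732.
ΣO = 2.41496; factor = 12/ΣO = 4.96903.
Si apfu = 0.60366 × 4.96903 = 3.000.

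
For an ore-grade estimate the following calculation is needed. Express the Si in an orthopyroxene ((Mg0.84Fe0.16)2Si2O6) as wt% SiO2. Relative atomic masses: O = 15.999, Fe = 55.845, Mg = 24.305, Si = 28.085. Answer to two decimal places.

56.99 wt%

Formula mass = 210.867 g/mol.
2 Si → 2.0000 mol SiO2 per formula unit; M(SiO2) = 60.083, so SiO2 mass = 120.166 g.
120.166/210.867 × 100 = 56.99 wt%.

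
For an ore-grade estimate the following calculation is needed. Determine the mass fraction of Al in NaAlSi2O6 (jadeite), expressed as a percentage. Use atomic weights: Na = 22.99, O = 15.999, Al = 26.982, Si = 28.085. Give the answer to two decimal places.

Molar mass of NaAlSi2O6: 1*22.99 + 1*26.982 + 2*28.085 + 6*15.999 = 202.136 g/mol.
Mass of Al per formula unit: 1 × 26.982 = 26.982 g.
Weight fraction Al = 26.982 / 202.136 = 0.1335.

13.35 weight percent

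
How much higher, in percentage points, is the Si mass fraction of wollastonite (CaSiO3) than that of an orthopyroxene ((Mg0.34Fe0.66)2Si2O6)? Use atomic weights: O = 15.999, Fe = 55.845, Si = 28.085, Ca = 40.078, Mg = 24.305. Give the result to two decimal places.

Si in CaSiO3: molar mass 116.160 g/mol; 1×28.085 = 28.085 g → 24.18 wt%.
Si in (Mg0.34Fe0.66)2Si2O6: molar mass 242.407 g/mol; 2×28.085 = 56.170 g → 23.17 wt%.
Difference = 24.18 − 23.17 = 1.01 percentage points.

1.01 percentage points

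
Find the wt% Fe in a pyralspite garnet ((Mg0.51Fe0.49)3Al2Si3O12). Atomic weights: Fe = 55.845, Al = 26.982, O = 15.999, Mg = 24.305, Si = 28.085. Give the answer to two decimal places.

M((Mg0.51Fe0.49)3Al2Si3O12) = 449.486 g/mol.
Fe contributes 1.47 × 55.845 = 82.092 g per mole.
82.092/449.486 = 0.1826 → 18.26%.

18.26 weight percent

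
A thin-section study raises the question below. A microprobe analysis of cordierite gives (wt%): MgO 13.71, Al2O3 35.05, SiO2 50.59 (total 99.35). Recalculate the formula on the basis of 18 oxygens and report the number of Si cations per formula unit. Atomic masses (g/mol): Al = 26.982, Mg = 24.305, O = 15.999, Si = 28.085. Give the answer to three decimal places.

4.960 Si apfu

MgO (M=40.304): mol = 0.34016; Mg = 0.34016, O = 0.34016.
Al2O3 (M=101.961): mol = 0.34376; Al = 0.68752, O = 1.03128.
SiO2 (M=60.083): mol = 0.84200; Si = 0.84200, O = 1.68400.
ΣO = 3.05544; factor = 18/ΣO = 5.89113.
Si apfu = 0.84200 × 5.89113 = 4.960.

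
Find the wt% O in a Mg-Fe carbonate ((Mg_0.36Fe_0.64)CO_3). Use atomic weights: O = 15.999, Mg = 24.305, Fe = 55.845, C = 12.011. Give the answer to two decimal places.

Molar mass of (Mg_0.36Fe_0.64)CO_3: 0.36·24.305 + 0.64·55.845 + 1·12.011 + 3·15.999 = 104.499 g/mol.
Mass of O per formula unit: 3 × 15.999 = 47.997 g.
Weight fraction O = 47.997 / 104.499 = 0.4593.

45.93 mass %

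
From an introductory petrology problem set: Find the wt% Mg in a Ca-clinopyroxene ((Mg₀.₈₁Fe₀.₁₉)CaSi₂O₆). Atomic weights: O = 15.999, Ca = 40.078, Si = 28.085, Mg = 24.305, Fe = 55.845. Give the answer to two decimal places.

Formula mass = 0.81·24.305 + 0.19·55.845 + 1·40.078 + 2·28.085 + 6·15.999 = 222.540 g/mol, of which 19.687 g is Mg.
So Mg makes up 19.687/222.540 = 0.0885 of the mass, i.e. 8.85%.

8.85 weight percent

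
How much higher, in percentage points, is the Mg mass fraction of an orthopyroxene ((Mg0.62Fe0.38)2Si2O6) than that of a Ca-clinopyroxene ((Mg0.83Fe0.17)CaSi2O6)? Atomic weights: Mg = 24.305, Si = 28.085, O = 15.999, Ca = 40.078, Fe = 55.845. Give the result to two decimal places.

M((Mg0.62Fe0.38)2Si2O6) = 224.744 g/mol, so wt% Mg = 30.138/224.744 × 100 = 13.41%.
M((Mg0.83Fe0.17)CaSi2O6) = 221.909 g/mol, so wt% Mg = 20.173/221.909 × 100 = 9.09%.
13.41 − 9.09 = 4.32 pp.

4.32 percentage points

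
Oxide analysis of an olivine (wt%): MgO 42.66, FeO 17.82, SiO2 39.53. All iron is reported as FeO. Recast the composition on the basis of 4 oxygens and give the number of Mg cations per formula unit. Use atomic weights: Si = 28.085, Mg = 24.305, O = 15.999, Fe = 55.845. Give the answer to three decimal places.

MgO (M=40.304): mol = 1.05846; Mg = 1.05846, O = 1.05846.
FeO (M=71.844): mol = 0.24804; Fe = 0.24804, O = 0.24804.
SiO2 (M=60.083): mol = 0.65792; Si = 0.65792, O = 1.31584.
ΣO = 2.62234; factor = 4/ΣO = 1.52536.
Mg apfu = 1.05846 × 1.52536 = 1.615.

1.615 Mg apfu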